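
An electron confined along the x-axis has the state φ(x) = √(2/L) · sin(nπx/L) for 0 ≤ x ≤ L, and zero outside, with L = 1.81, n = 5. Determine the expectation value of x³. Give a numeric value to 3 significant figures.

1.46

⟨x³⟩ = ∫ x³·|φ|² dx (integrals over the domain).
With sin²θ = (1 − cos2θ)/2 on 0 ≤ x ≤ L: ∫sin²(nπx/L) dx = L/2, ∫x·sin²(nπx/L) dx = L²/4, ∫x²·sin²(nπx/L) dx = L³·(1/6 − 1/(4n²π²)); higher powers xᵏ the same way, integrating xᵏ·cos(2nπx/L) by parts.
⟨x³⟩ = 1.4644.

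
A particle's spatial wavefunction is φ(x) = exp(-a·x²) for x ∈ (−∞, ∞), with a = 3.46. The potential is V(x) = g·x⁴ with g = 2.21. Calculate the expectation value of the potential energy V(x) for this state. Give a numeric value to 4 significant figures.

0.03461

⟨V⟩ = ∫ V(x)·|φ|² dx / ∫|φ|² dx.
Gaussian moments: ∫x^(2j)·e^(−2ax²) dx = (2j−1)!!/(4a)^j · √(π/(2a)), odd powers integrate to 0; here √(π/(2a)) = 0.67379.
State is unnormalized: ∫|φ|² dx = 0.67379, and ∫φ*·V(x)·φ dx = 0.023322, so ⟨V⟩ = 0.023322 / 0.67379.
⟨V⟩ = 0.034613.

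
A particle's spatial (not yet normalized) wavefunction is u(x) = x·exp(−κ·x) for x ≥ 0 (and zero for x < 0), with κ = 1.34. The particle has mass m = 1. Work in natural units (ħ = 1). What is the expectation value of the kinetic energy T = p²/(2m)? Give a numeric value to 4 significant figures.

T = −(ħ²/2m) d²/dx², so ⟨T⟩ = −(ħ²/2m) ∫ u*·u'' dx / ∫|u|² dx; with m = 1.
Differentiate x·exp(−κ·x) with the product rule; every integrand then reduces to terms xʲ·e^(−2κx) on [0, ∞), with ∫₀^∞ xʲ·e^(−2κx) dx = j!/(2κ)^(j+1).
State is unnormalized: ∫|u|² dx = 0.10390, and ∫u*·(−ħ²/2m · u'') dx = 0.093284, so ⟨T⟩ = 0.093284 / 0.10390.
⟨T⟩ = 0.89780.

0.8978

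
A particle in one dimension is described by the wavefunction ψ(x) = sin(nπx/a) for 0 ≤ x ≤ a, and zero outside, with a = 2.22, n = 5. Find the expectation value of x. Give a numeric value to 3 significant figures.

⟨x⟩ = ∫ x·|ψ|² dx / ∫|ψ|² dx (integrals over the domain).
With sin²θ = (1 − cos2θ)/2 on 0 ≤ x ≤ a: ∫sin²(nπx/a) dx = a/2, ∫x·sin²(nπx/a) dx = a²/4, ∫x²·sin²(nπx/a) dx = a³·(1/6 − 1/(4n²π²)); higher powers xᵏ the same way, integrating xᵏ·cos(2nπx/a) by parts.
State is unnormalized: ∫|ψ|² dx = 1.1100, and ∫ψ*·x·ψ dx = 1.2321, so ⟨x⟩ = 1.2321 / 1.1100.
⟨x⟩ = 1.1100.

1.11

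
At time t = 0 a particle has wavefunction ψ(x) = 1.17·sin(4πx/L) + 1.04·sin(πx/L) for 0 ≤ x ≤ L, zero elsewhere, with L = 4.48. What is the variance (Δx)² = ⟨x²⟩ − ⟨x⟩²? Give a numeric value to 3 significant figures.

1.18

Compute ⟨x⟩ and ⟨x²⟩ separately, then (Δx)² = ⟨x²⟩ − ⟨x⟩².
On 0 ≤ x ≤ L (j ≠ l): ∫sin²(jπx/L) dx = L/2, ∫sin(jπx/L)·sin(lπx/L) dx = 0; diagonal moments ∫x·sin²(jπx/L) dx = L²/4, ∫x²·sin²(jπx/L) dx = L³·(1/6 − 1/(4j²π²)); cross terms ∫x·sin(jπx/L)·sin(lπx/L) dx = 0 for j + l even and −4jlL²/(π²(j² − l²)²) for j + l odd, ∫x²·sin(jπx/L)·sin(lπx/L) dx = (−1)^(j+l)·4jlL³/(π²(j² − l²)²); higher powers the same way via product-to-sum and parts.
Normalization: ∫|ψ|² dx = 5.4891.
⟨x⟩ = 2.1759 and ⟨x²⟩ = 5.9186.
(Δx)² = 5.9186 − (2.1759)² = 1.1841.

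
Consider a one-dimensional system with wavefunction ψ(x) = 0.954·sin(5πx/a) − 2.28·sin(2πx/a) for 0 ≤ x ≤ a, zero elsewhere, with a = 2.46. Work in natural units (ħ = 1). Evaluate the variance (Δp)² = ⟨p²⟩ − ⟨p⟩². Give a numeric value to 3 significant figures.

11.6

Compute ⟨p⟩ and ⟨p²⟩ separately; (Δp)² = ⟨p²⟩ − ⟨p⟩².
d²/dx² sin(jπx/a) = −(jπ/a)²·sin(jπx/a); on 0 ≤ x ≤ a, ∫sin²(jπx/a) dx = a/2 and ∫sin(jπx/a)·sin(lπx/a) dx = 0 for j ≠ l, so only diagonal terms survive in ∫|ψ|² and ∫ψ·ψ″; ∫ψ·ψ′ dx = [ψ²/2] between the walls = 0.
Normalization: ∫|ψ|² dx = 7.5135.
⟨p⟩ = 0.0000 and ⟨p²⟩ = 11.626.
(Δp)² = 11.626 − (0.0000)² = 11.626.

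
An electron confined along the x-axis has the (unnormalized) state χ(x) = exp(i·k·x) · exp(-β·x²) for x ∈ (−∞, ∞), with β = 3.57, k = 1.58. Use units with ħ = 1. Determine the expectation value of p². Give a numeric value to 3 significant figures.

6.07

p² χ = −ħ² d²χ/dx²; ⟨p²⟩ = −ħ² ∫ χ*·χ'' dx / ∫|χ|² dx.
Gaussian moments: ∫x^(2j)·e^(−2βx²) dx = (2j−1)!!/(4β)^j · √(π/(2β)), odd powers integrate to 0; here √(π/(2β)) = 0.66332. Derivatives: χ′ = (ik − 2βx)·χ, χ″ = ((ik − 2βx)² − 2β)·χ; the odd-in-x pieces drop out.
State is unnormalized: ∫|χ|² dx = 0.66332, and ∫χ*·(−ħ² χ'') dx = 4.0240, so ⟨p²⟩ = 4.0240 / 0.66332.
⟨p²⟩ = 6.0664.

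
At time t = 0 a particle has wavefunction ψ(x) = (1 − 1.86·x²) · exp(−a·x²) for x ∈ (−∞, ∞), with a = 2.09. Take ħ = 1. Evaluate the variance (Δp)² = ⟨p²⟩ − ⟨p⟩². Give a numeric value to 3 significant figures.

5.32

Compute ⟨p⟩ and ⟨p²⟩ separately; (Δp)² = ⟨p²⟩ − ⟨p⟩².
Expand each integrand as polynomial × e^(−2ax²) and use ∫x^(2j)·e^(−2ax²) dx = (2j−1)!!/(4a)^j · √(π/(2a)), odd powers → 0; here √(π/(2a)) = 0.86694. Differentiate with the product rule, d/dx e^(−ax²) = −2ax·e^(−ax²).
Normalization: ∫|ψ|² dx = 0.60991.
⟨p⟩ = 0.0000 and ⟨p²⟩ = 5.3220.
(Δp)² = 5.3220 − (0.0000)² = 5.3220.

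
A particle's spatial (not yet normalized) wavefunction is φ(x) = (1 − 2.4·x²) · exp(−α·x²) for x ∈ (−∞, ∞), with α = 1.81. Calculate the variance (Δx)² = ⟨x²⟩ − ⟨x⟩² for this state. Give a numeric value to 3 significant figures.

0.137

Compute ⟨x⟩ and ⟨x²⟩ separately, then (Δx)² = ⟨x²⟩ − ⟨x⟩².
Expand each integrand as polynomial × e^(−2αx²) and use ∫x^(2j)·e^(−2αx²) dx = (2j−1)!!/(4α)^j · √(π/(2α)), odd powers → 0; here √(π/(2α)) = 0.93158.
Normalization: ∫|φ|² dx = 0.62106.
⟨x⟩ = 0.0000 and ⟨x²⟩ = 0.13660.
(Δx)² = 0.13660 − (0.0000)² = 0.13660.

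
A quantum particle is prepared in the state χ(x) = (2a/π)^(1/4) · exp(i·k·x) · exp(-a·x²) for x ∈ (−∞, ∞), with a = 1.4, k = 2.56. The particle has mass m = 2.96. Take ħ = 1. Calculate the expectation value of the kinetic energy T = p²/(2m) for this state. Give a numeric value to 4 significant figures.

T = −(ħ²/2m) d²/dx², so ⟨T⟩ = −(ħ²/2m) ∫ χ*·χ'' dx; with m = 2.96.
Gaussian moments: ∫x^(2j)·e^(−2ax²) dx = (2j−1)!!/(4a)^j · √(π/(2a)), odd powers integrate to 0; here √(π/(2a)) = 1.0592. Derivatives: χ′ = (ik − 2ax)·χ, χ″ = ((ik − 2ax)² − 2a)·χ; the odd-in-x pieces drop out.
⟨T⟩ = 1.3435.

1.344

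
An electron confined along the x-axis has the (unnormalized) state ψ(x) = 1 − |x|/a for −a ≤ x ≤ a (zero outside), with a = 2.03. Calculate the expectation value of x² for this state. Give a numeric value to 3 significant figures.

⟨x²⟩ = ∫ x²·|ψ|² dx / ∫|ψ|² dx (integrals over the domain).
ψ is even, so ∫ over [−a, a] = 2∫₀ᵃ with ψ = 1 − x/a there: ∫₀ᵃ (1 − x/a)² dx = a/3, ∫₀ᵃ x²(1 − x/a)² dx = a³/30, ∫₀ᵃ x⁴(1 − x/a)² dx = a⁵/105.
State is unnormalized: ∫|ψ|² dx = 1.3533, and ∫ψ*·x²·ψ dx = 0.55770, so ⟨x²⟩ = 0.55770 / 1.3533.
⟨x²⟩ = 0.41209.

0.412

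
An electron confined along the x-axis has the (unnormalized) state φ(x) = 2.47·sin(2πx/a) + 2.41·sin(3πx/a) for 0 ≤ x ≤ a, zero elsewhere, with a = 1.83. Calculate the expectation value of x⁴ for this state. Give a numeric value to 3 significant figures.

⟨x⁴⟩ = ∫ x⁴·|φ|² dx / ∫|φ|² dx (integrals over the domain).
On 0 ≤ x ≤ a (j ≠ l): ∫sin²(jπx/a) dx = a/2, ∫sin(jπx/a)·sin(lπx/a) dx = 0; diagonal moments ∫x·sin²(jπx/a) dx = a²/4, ∫x²·sin²(jπx/a) dx = a³·(1/6 − 1/(4j²π²)); cross terms ∫x·sin(jπx/a)·sin(lπx/a) dx = 0 for j + l even and −4jla²/(π²(j² − l²)²) for j + l odd, ∫x²·sin(jπx/a)·sin(lπx/a) dx = (−1)^(j+l)·4jla³/(π²(j² − l²)²); higher powers the same way via product-to-sum and parts.
State is unnormalized: ∫|φ|² dx = 10.897, and ∫φ*·x⁴·φ dx = 4.7756, so ⟨x⁴⟩ = 4.7756 / 10.897.
⟨x⁴⟩ = 0.43826.

0.438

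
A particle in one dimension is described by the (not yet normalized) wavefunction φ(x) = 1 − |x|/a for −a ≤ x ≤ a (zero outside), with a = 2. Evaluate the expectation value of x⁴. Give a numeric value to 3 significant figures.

0.457

⟨x⁴⟩ = ∫ x⁴·|φ|² dx / ∫|φ|² dx (integrals over the domain).
φ is even, so ∫ over [−a, a] = 2∫₀ᵃ with φ = 1 − x/a there: ∫₀ᵃ (1 − x/a)² dx = a/3, ∫₀ᵃ x²(1 − x/a)² dx = a³/30, ∫₀ᵃ x⁴(1 − x/a)² dx = a⁵/105.
State is unnormalized: ∫|φ|² dx = 1.3333, and ∫φ*·x⁴·φ dx = 0.60952, so ⟨x⁴⟩ = 0.60952 / 1.3333.
⟨x⁴⟩ = 0.45714.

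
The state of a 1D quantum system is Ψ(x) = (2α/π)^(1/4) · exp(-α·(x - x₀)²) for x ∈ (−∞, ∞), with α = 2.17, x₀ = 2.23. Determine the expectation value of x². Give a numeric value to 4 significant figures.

⟨x²⟩ = ∫ x²·|Ψ|² dx (integrals over the domain).
Gaussian moments (u = x − x₀): ∫u^(2j)·e^(−2αu²) du = (2j−1)!!/(4α)^j · √(π/(2α)), odd powers integrate to 0; here √(π/(2α)) = 0.85081.
⟨x²⟩ = 5.0881.

5.088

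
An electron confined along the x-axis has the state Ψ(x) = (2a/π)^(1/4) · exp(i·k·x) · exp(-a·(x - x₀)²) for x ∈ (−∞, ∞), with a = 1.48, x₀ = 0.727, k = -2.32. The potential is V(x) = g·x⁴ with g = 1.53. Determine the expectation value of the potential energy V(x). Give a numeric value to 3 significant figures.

⟨V⟩ = ∫ V(x)·|Ψ|² dx.
Gaussian moments (u = x − x₀): ∫u^(2j)·e^(−2au²) du = (2j−1)!!/(4a)^j · √(π/(2a)), odd powers integrate to 0; here √(π/(2a)) = 1.0302.
⟨V⟩ = 1.3779.

1.38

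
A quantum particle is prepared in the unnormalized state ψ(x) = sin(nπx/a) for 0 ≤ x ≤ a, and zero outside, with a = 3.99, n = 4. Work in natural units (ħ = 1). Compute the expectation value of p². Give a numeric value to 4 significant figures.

p² ψ = −ħ² d²ψ/dx²; ⟨p²⟩ = −ħ² ∫ ψ*·ψ'' dx / ∫|ψ|² dx.
d/dx sin(nπx/a) = (nπ/a)·cos(nπx/a) and d²/dx² sin(nπx/a) = −(nπ/a)²·sin(nπx/a); on 0 ≤ x ≤ a, ∫sin²(nπx/a) dx = a/2 and ∫sin(nπx/a)·cos(nπx/a) dx = 0.
State is unnormalized: ∫|ψ|² dx = 1.9950, and ∫ψ*·(−ħ² ψ'') dx = 19.789, so ⟨p²⟩ = 19.789 / 1.9950.
⟨p²⟩ = 9.9191.

9.919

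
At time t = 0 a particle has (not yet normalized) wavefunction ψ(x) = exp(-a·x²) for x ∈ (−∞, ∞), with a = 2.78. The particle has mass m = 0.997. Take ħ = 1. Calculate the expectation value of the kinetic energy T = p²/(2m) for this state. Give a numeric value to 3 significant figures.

1.39

T = −(ħ²/2m) d²/dx², so ⟨T⟩ = −(ħ²/2m) ∫ ψ*·ψ'' dx / ∫|ψ|² dx; with m = 0.997.
Gaussian moments: ∫x^(2j)·e^(−2ax²) dx = (2j−1)!!/(4a)^j · √(π/(2a)), odd powers integrate to 0; here √(π/(2a)) = 0.75169. Derivatives: d/dx e^(−ax²) = −2ax·e^(−ax²), d²/dx² e^(−ax²) = (4a²x² − 2a)·e^(−ax²).
State is unnormalized: ∫|ψ|² dx = 0.75169, and ∫ψ*·(−ħ²/2m · ψ'') dx = 1.0480, so ⟨T⟩ = 1.0480 / 0.75169.
⟨T⟩ = 1.3942.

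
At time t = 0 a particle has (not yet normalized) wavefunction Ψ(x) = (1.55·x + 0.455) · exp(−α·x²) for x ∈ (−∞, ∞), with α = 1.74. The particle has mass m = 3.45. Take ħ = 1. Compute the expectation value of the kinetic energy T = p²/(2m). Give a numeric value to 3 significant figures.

0.567

T = −(ħ²/2m) d²/dx², so ⟨T⟩ = −(ħ²/2m) ∫ Ψ*·Ψ'' dx / ∫|Ψ|² dx; with m = 3.45.
Expand each integrand as polynomial × e^(−2αx²) and use ∫x^(2j)·e^(−2αx²) dx = (2j−1)!!/(4α)^j · √(π/(2α)), odd powers → 0; here √(π/(2α)) = 0.95013. Differentiate with the product rule, d/dx e^(−αx²) = −2αx·e^(−αx²).
State is unnormalized: ∫|Ψ|² dx = 0.52468, and ∫Ψ*·(−ħ²/2m · Ψ'') dx = 0.29772, so ⟨T⟩ = 0.29772 / 0.52468.
⟨T⟩ = 0.56744.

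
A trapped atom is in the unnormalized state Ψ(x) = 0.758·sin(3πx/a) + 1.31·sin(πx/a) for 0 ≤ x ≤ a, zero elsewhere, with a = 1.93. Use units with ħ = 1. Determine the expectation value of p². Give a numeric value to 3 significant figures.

7.97

p² Ψ = −ħ² d²Ψ/dx²; ⟨p²⟩ = −ħ² ∫ Ψ*·Ψ'' dx / ∫|Ψ|² dx.
d²/dx² sin(jπx/a) = −(jπ/a)²·sin(jπx/a); on 0 ≤ x ≤ a, ∫sin²(jπx/a) dx = a/2 and ∫sin(jπx/a)·sin(lπx/a) dx = 0 for j ≠ l, so only diagonal terms survive in ∫|Ψ|² and ∫Ψ·Ψ″; ∫Ψ·Ψ′ dx = [Ψ²/2] between the walls = 0.
State is unnormalized: ∫|Ψ|² dx = 2.2105, and ∫Ψ*·(−ħ² Ψ'') dx = 17.610, so ⟨p²⟩ = 17.610 / 2.2105.
⟨p²⟩ = 7.9665.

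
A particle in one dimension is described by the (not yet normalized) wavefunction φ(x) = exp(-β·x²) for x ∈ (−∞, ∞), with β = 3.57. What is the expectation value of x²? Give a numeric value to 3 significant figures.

0.0700

⟨x²⟩ = ∫ x²·|φ|² dx / ∫|φ|² dx (integrals over the domain).
Gaussian moments: ∫x^(2j)·e^(−2βx²) dx = (2j−1)!!/(4β)^j · √(π/(2β)), odd powers integrate to 0; here √(π/(2β)) = 0.66332.
State is unnormalized: ∫|φ|² dx = 0.66332, and ∫φ*·x²·φ dx = 0.046451, so ⟨x²⟩ = 0.046451 / 0.66332.
⟨x²⟩ = 0.070028.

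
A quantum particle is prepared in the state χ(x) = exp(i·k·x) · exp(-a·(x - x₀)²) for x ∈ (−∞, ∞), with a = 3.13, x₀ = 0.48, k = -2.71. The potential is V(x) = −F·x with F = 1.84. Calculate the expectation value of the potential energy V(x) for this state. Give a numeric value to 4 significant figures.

⟨V⟩ = ∫ V(x)·|χ|² dx / ∫|χ|² dx.
Gaussian moments (u = x − x₀): ∫u^(2j)·e^(−2au²) du = (2j−1)!!/(4a)^j · √(π/(2a)), odd powers integrate to 0; here √(π/(2a)) = 0.70842.
State is unnormalized: ∫|χ|² dx = 0.70842, and ∫χ*·V(x)·χ dx = -0.62567, so ⟨V⟩ = -0.62567 / 0.70842.
⟨V⟩ = -0.88320.

-0.8832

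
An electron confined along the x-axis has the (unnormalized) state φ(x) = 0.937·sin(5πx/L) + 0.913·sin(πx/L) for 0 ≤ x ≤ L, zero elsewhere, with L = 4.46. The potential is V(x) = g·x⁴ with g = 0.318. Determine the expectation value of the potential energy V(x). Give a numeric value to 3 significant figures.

⟨V⟩ = ∫ V(x)·|φ|² dx / ∫|φ|² dx.
On 0 ≤ x ≤ L (j ≠ l): ∫sin²(jπx/L) dx = L/2, ∫sin(jπx/L)·sin(lπx/L) dx = 0; diagonal moments ∫x·sin²(jπx/L) dx = L²/4, ∫x²·sin²(jπx/L) dx = L³·(1/6 − 1/(4j²π²)); cross terms ∫x·sin(jπx/L)·sin(lπx/L) dx = 0 for j + l even and −4jlL²/(π²(j² − l²)²) for j + l odd, ∫x²·sin(jπx/L)·sin(lπx/L) dx = (−1)^(j+l)·4jlL³/(π²(j² − l²)²); higher powers the same way via product-to-sum and parts.
State is unnormalized: ∫|φ|² dx = 3.8167, and ∫φ*·V(x)·φ dx = 81.344, so ⟨V⟩ = 81.344 / 3.8167.
⟨V⟩ = 21.313.

21.3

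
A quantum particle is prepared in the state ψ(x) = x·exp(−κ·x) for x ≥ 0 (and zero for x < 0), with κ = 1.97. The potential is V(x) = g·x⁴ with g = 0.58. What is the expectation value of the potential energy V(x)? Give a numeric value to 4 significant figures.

⟨V⟩ = ∫ V(x)·|ψ|² dx / ∫|ψ|² dx.
Every integrand reduces to terms xʲ·e^(−2κx) on [0, ∞); use ∫₀^∞ xʲ·e^(−2κx) dx = j!/(2κ)^(j+1).
State is unnormalized: ∫|ψ|² dx = 0.032700, and ∫ψ*·V(x)·ψ dx = 0.028333, so ⟨V⟩ = 0.028333 / 0.032700.
⟨V⟩ = 0.86645.

0.8665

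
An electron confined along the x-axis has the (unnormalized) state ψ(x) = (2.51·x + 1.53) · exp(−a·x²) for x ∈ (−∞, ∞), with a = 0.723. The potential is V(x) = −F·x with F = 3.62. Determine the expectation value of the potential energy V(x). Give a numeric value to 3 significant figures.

-2.13

⟨V⟩ = ∫ V(x)·|ψ|² dx / ∫|ψ|² dx.
Expand each integrand as polynomial × e^(−2ax²) and use ∫x^(2j)·e^(−2ax²) dx = (2j−1)!!/(4a)^j · √(π/(2a)), odd powers → 0; here √(π/(2a)) = 1.4740.
State is unnormalized: ∫|ψ|² dx = 6.6614, and ∫ψ*·V(x)·ψ dx = -14.171, so ⟨V⟩ = -14.171 / 6.6614.
⟨V⟩ = -2.1273.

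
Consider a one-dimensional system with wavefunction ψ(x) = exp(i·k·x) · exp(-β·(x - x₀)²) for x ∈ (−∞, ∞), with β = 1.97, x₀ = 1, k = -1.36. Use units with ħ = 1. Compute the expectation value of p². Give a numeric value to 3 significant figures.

3.82

p² ψ = −ħ² d²ψ/dx²; ⟨p²⟩ = −ħ² ∫ ψ*·ψ'' dx / ∫|ψ|² dx.
Gaussian moments (u = x − x₀): ∫u^(2j)·e^(−2βu²) du = (2j−1)!!/(4β)^j · √(π/(2β)), odd powers integrate to 0; here √(π/(2β)) = 0.89295. Derivatives: ψ′ = (ik − 2βu)·ψ, ψ″ = ((ik − 2βu)² − 2β)·ψ; the odd-in-u pieces drop out.
State is unnormalized: ∫|ψ|² dx = 0.89295, and ∫ψ*·(−ħ² ψ'') dx = 3.4107, so ⟨p²⟩ = 3.4107 / 0.89295.
⟨p²⟩ = 3.8196.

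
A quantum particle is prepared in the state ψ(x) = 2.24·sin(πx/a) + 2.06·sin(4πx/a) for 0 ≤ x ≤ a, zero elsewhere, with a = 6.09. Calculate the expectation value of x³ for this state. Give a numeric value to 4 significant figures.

42.11

⟨x³⟩ = ∫ x³·|ψ|² dx / ∫|ψ|² dx (integrals over the domain).
On 0 ≤ x ≤ a (j ≠ l): ∫sin²(jπx/a) dx = a/2, ∫sin(jπx/a)·sin(lπx/a) dx = 0; diagonal moments ∫x·sin²(jπx/a) dx = a²/4, ∫x²·sin²(jπx/a) dx = a³·(1/6 − 1/(4j²π²)); cross terms ∫x·sin(jπx/a)·sin(lπx/a) dx = 0 for j + l even and −4jla²/(π²(j² − l²)²) for j + l odd, ∫x²·sin(jπx/a)·sin(lπx/a) dx = (−1)^(j+l)·4jla³/(π²(j² − l²)²); higher powers the same way via product-to-sum and parts.
State is unnormalized: ∫|ψ|² dx = 28.200, and ∫ψ*·x³·ψ dx = 1187.5, so ⟨x³⟩ = 1187.5 / 28.200.
⟨x³⟩ = 42.109.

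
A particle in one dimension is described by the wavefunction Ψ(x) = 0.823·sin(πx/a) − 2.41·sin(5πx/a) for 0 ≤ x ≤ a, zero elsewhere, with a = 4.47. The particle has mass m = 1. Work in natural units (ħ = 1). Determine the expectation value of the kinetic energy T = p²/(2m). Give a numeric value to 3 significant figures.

5.56

T = −(ħ²/2m) d²/dx², so ⟨T⟩ = −(ħ²/2m) ∫ Ψ*·Ψ'' dx / ∫|Ψ|² dx; with m = 1.
d²/dx² sin(jπx/a) = −(jπ/a)²·sin(jπx/a); on 0 ≤ x ≤ a, ∫sin²(jπx/a) dx = a/2 and ∫sin(jπx/a)·sin(lπx/a) dx = 0 for j ≠ l, so only diagonal terms survive in ∫|Ψ|² and ∫Ψ·Ψ″; ∫Ψ·Ψ′ dx = [Ψ²/2] between the walls = 0.
State is unnormalized: ∫|Ψ|² dx = 14.495, and ∫Ψ*·(−ħ²/2m · Ψ'') dx = 80.524, so ⟨T⟩ = 80.524 / 14.495.
⟨T⟩ = 5.5553.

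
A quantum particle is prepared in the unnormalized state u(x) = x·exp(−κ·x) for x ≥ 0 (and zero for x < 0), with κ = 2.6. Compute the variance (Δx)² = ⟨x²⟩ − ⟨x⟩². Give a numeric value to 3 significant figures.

Compute ⟨x⟩ and ⟨x²⟩ separately, then (Δx)² = ⟨x²⟩ − ⟨x⟩².
Every integrand reduces to terms xʲ·e^(−2κx) on [0, ∞); use ∫₀^∞ xʲ·e^(−2κx) dx = j!/(2κ)^(j+1).
Normalization: ∫|u|² dx = 0.014224.
⟨x⟩ = 0.57692 and ⟨x²⟩ = 0.44379.
(Δx)² = 0.44379 − (0.57692)² = 0.11095.

0.111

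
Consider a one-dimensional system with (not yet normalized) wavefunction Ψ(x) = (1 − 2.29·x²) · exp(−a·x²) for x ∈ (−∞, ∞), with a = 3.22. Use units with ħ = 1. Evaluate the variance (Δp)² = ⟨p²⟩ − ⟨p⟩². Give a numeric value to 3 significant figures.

Compute ⟨p⟩ and ⟨p²⟩ separately; (Δp)² = ⟨p²⟩ − ⟨p⟩².
Expand each integrand as polynomial × e^(−2ax²) and use ∫x^(2j)·e^(−2ax²) dx = (2j−1)!!/(4a)^j · √(π/(2a)), odd powers → 0; here √(π/(2a)) = 0.69844. Differentiate with the product rule, d/dx e^(−ax²) = −2ax·e^(−ax²).
Normalization: ∫|Ψ|² dx = 0.51632.
⟨p⟩ = 0.0000 and ⟨p²⟩ = 6.8685.
(Δp)² = 6.8685 − (0.0000)² = 6.8685.

6.87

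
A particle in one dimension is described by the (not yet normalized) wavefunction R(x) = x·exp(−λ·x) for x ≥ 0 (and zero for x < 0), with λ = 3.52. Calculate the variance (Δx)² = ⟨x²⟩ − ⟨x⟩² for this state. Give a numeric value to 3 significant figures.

Compute ⟨x⟩ and ⟨x²⟩ separately, then (Δx)² = ⟨x²⟩ − ⟨x⟩².
Every integrand reduces to terms xʲ·e^(−2λx) on [0, ∞); use ∫₀^∞ xʲ·e^(−2λx) dx = j!/(2λ)^(j+1).
Normalization: ∫|R|² dx = 0.0057321.
⟨x⟩ = 0.42614 and ⟨x²⟩ = 0.24212.
(Δx)² = 0.24212 − (0.42614)² = 0.060531.

0.0605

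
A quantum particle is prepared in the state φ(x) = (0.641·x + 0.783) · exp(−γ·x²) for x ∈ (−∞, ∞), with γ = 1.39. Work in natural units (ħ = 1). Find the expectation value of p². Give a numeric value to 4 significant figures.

1.689

p² φ = −ħ² d²φ/dx²; ⟨p²⟩ = −ħ² ∫ φ*·φ'' dx / ∫|φ|² dx.
Expand each integrand as polynomial × e^(−2γx²) and use ∫x^(2j)·e^(−2γx²) dx = (2j−1)!!/(4γ)^j · √(π/(2γ)), odd powers → 0; here √(π/(2γ)) = 1.0630. Differentiate with the product rule, d/dx e^(−γx²) = −2γx·e^(−γx²).
State is unnormalized: ∫|φ|² dx = 0.73030, and ∫φ*·(−ħ² φ'') dx = 1.2335, so ⟨p²⟩ = 1.2335 / 0.73030.
⟨p²⟩ = 1.6890.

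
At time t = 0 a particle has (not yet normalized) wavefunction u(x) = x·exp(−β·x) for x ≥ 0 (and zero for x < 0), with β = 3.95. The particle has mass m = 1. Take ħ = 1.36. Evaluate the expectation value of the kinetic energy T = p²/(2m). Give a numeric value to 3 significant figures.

T = −(ħ²/2m) d²/dx², so ⟨T⟩ = −(ħ²/2m) ∫ u*·u'' dx / ∫|u|² dx; with m = 1.
Differentiate x·exp(−β·x) with the product rule; every integrand then reduces to terms xʲ·e^(−2βx) on [0, ∞), with ∫₀^∞ xʲ·e^(−2βx) dx = j!/(2β)^(j+1).
State is unnormalized: ∫|u|² dx = 0.0040565, and ∫u*·(−ħ²/2m · u'') dx = 0.058532, so ⟨T⟩ = 0.058532 / 0.0040565.
⟨T⟩ = 14.429.

14.4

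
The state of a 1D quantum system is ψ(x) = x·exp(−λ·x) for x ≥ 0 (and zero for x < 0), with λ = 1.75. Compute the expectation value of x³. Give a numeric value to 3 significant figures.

1.40

⟨x³⟩ = ∫ x³·|ψ|² dx / ∫|ψ|² dx (integrals over the domain).
Every integrand reduces to terms xʲ·e^(−2λx) on [0, ∞); use ∫₀^∞ xʲ·e^(−2λx) dx = j!/(2λ)^(j+1).
State is unnormalized: ∫|ψ|² dx = 0.046647, and ∫ψ*·x³·ψ dx = 0.065279, so ⟨x³⟩ = 0.065279 / 0.046647.
⟨x³⟩ = 1.3994.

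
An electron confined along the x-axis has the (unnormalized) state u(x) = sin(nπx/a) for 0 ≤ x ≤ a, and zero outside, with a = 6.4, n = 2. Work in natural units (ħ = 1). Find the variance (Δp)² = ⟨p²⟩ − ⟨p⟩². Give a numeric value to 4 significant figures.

Compute ⟨p⟩ and ⟨p²⟩ separately; (Δp)² = ⟨p²⟩ − ⟨p⟩².
d/dx sin(nπx/a) = (nπ/a)·cos(nπx/a) and d²/dx² sin(nπx/a) = −(nπ/a)²·sin(nπx/a); on 0 ≤ x ≤ a, ∫sin²(nπx/a) dx = a/2 and ∫sin(nπx/a)·cos(nπx/a) dx = 0.
Normalization: ∫|u|² dx = 3.2000.
⟨p⟩ = 0.0000 and ⟨p²⟩ = 0.96383.
(Δp)² = 0.96383 − (0.0000)² = 0.96383.

0.9638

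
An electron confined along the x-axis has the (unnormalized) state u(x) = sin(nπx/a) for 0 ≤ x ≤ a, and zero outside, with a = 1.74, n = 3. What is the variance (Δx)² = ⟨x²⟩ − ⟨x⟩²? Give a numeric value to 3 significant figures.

Compute ⟨x⟩ and ⟨x²⟩ separately, then (Δx)² = ⟨x²⟩ − ⟨x⟩².
With sin²θ = (1 − cos2θ)/2 on 0 ≤ x ≤ a: ∫sin²(nπx/a) dx = a/2, ∫x·sin²(nπx/a) dx = a²/4, ∫x²·sin²(nπx/a) dx = a³·(1/6 − 1/(4n²π²)); higher powers xᵏ the same way, integrating xᵏ·cos(2nπx/a) by parts.
Normalization: ∫|u|² dx = 0.87000.
⟨x⟩ = 0.87000 and ⟨x²⟩ = 0.99216.
(Δx)² = 0.99216 − (0.87000)² = 0.23526.

0.235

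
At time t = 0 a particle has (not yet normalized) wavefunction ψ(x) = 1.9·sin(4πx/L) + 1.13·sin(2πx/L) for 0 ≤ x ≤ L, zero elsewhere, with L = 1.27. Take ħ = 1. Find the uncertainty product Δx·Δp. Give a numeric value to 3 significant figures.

3.86

Δx = √(⟨x²⟩−⟨x⟩²), Δp = √(⟨p²⟩−⟨p⟩²).
On 0 ≤ x ≤ L (j ≠ l): ∫sin²(jπx/L) dx = L/2, ∫sin(jπx/L)·sin(lπx/L) dx = 0; diagonal moments ∫x·sin²(jπx/L) dx = L²/4, ∫x²·sin²(jπx/L) dx = L³·(1/6 − 1/(4j²π²)); cross terms ∫x·sin(jπx/L)·sin(lπx/L) dx = 0 for j + l even and −4jlL²/(π²(j² − l²)²) for j + l odd, ∫x²·sin(jπx/L)·sin(lπx/L) dx = (−1)^(j+l)·4jlL³/(π²(j² − l²)²); higher powers the same way via product-to-sum and parts. d²/dx² sin(jπx/L) = −(jπ/L)²·sin(jπx/L); on 0 ≤ x ≤ L, ∫sin²(jπx/L) dx = L/2 and ∫sin(jπx/L)·sin(lπx/L) dx = 0 for j ≠ l, so only diagonal terms survive in ∫|ψ|² and ∫ψ·ψ″; ∫ψ·ψ′ dx = [ψ²/2] between the walls = 0.
Normalization: ∫|ψ|² dx = 3.1032.
⟨x⟩ = 0.63500, ⟨x²⟩ = 0.59234 ⇒ Δx = 0.43488.
⟨p⟩ = 0.0000, ⟨p²⟩ = 78.720 ⇒ Δp = 8.8724.
Δx·Δp = 3.8584.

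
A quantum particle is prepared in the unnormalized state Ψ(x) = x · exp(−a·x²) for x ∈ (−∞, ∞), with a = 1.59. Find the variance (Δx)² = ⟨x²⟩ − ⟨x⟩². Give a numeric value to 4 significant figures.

0.4717

Compute ⟨x⟩ and ⟨x²⟩ separately, then (Δx)² = ⟨x²⟩ − ⟨x⟩².
Expand each integrand as polynomial × e^(−2ax²) and use ∫x^(2j)·e^(−2ax²) dx = (2j−1)!!/(4a)^j · √(π/(2a)), odd powers → 0; here √(π/(2a)) = 0.99394.
Normalization: ∫|Ψ|² dx = 0.15628.
⟨x⟩ = 0.0000 and ⟨x²⟩ = 0.47170.
(Δx)² = 0.47170 − (0.0000)² = 0.47170.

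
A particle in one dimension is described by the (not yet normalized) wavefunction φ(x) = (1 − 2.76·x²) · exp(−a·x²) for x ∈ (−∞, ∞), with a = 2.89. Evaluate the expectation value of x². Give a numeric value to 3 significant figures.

0.0527

⟨x²⟩ = ∫ x²·|φ|² dx / ∫|φ|² dx (integrals over the domain).
Expand each integrand as polynomial × e^(−2ax²) and use ∫x^(2j)·e^(−2ax²) dx = (2j−1)!!/(4a)^j · √(π/(2a)), odd powers → 0; here √(π/(2a)) = 0.73724.
State is unnormalized: ∫|φ|² dx = 0.51128, and ∫φ*·x²·φ dx = 0.026947, so ⟨x²⟩ = 0.026947 / 0.51128.
⟨x²⟩ = 0.052705.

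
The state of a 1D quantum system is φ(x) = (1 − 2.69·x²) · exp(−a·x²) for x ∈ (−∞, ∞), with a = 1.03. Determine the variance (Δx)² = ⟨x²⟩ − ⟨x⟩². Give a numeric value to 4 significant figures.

0.8673

Compute ⟨x⟩ and ⟨x²⟩ separately, then (Δx)² = ⟨x²⟩ − ⟨x⟩².
Expand each integrand as polynomial × e^(−2ax²) and use ∫x^(2j)·e^(−2ax²) dx = (2j−1)!!/(4a)^j · √(π/(2a)), odd powers → 0; here √(π/(2a)) = 1.2349.
Normalization: ∫|φ|² dx = 1.2017.
⟨x⟩ = 0.0000 and ⟨x²⟩ = 0.86728.
(Δx)² = 0.86728 − (0.0000)² = 0.86728.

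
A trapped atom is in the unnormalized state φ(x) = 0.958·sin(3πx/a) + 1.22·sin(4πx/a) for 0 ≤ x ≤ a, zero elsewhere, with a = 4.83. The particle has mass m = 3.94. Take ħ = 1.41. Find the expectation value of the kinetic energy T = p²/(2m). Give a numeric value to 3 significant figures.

1.42

T = −(ħ²/2m) d²/dx², so ⟨T⟩ = −(ħ²/2m) ∫ φ*·φ'' dx / ∫|φ|² dx; with m = 3.94.
d²/dx² sin(jπx/a) = −(jπ/a)²·sin(jπx/a); on 0 ≤ x ≤ a, ∫sin²(jπx/a) dx = a/2 and ∫sin(jπx/a)·sin(lπx/a) dx = 0 for j ≠ l, so only diagonal terms survive in ∫|φ|² and ∫φ·φ″; ∫φ·φ′ dx = [φ²/2] between the walls = 0.
State is unnormalized: ∫|φ|² dx = 5.8109, and ∫φ*·(−ħ²/2m · φ'') dx = 8.2678, so ⟨T⟩ = 8.2678 / 5.8109.
⟨T⟩ = 1.4228.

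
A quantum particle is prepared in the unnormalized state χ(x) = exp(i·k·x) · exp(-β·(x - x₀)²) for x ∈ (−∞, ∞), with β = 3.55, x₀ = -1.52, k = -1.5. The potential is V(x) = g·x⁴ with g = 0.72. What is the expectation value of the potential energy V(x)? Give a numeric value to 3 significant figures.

4.56

⟨V⟩ = ∫ V(x)·|χ|² dx / ∫|χ|² dx.
Gaussian moments (u = x − x₀): ∫u^(2j)·e^(−2βu²) du = (2j−1)!!/(4β)^j · √(π/(2β)), odd powers integrate to 0; here √(π/(2β)) = 0.66519.
State is unnormalized: ∫|χ|² dx = 0.66519, and ∫χ*·V(x)·χ dx = 3.0312, so ⟨V⟩ = 3.0312 / 0.66519.
⟨V⟩ = 4.5569.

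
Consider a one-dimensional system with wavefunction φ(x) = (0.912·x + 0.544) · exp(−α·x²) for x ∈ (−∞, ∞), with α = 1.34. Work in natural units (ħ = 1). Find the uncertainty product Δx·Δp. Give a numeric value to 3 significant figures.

0.576

Δx = √(⟨x²⟩−⟨x⟩²), Δp = √(⟨p²⟩−⟨p⟩²).
Expand each integrand as polynomial × e^(−2αx²) and use ∫x^(2j)·e^(−2αx²) dx = (2j−1)!!/(4α)^j · √(π/(2α)), odd powers → 0; here √(π/(2α)) = 1.0827. Differentiate with the product rule, d/dx e^(−αx²) = −2αx·e^(−αx²).
Normalization: ∫|φ|² dx = 0.48842.
⟨x⟩ = 0.41037, ⟨x²⟩ = 0.31492 ⇒ Δx = 0.38278.
⟨p⟩ = 0.0000, ⟨p²⟩ = 2.2619 ⇒ Δp = 1.5040.
Δx·Δp = 0.57568.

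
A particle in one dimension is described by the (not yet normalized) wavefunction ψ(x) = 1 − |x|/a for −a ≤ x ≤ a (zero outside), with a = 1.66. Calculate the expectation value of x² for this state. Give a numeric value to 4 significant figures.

0.2756

⟨x²⟩ = ∫ x²·|ψ|² dx / ∫|ψ|² dx (integrals over the domain).
ψ is even, so ∫ over [−a, a] = 2∫₀ᵃ with ψ = 1 − x/a there: ∫₀ᵃ (1 − x/a)² dx = a/3, ∫₀ᵃ x²(1 − x/a)² dx = a³/30, ∫₀ᵃ x⁴(1 − x/a)² dx = a⁵/105.
State is unnormalized: ∫|ψ|² dx = 1.1067, and ∫ψ*·x²·ψ dx = 0.30495, so ⟨x²⟩ = 0.30495 / 1.1067.
⟨x²⟩ = 0.27556.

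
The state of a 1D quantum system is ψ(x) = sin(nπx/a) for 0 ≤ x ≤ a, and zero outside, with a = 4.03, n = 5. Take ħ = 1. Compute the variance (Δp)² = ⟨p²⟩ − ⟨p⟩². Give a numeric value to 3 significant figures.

15.2

Compute ⟨p⟩ and ⟨p²⟩ separately; (Δp)² = ⟨p²⟩ − ⟨p⟩².
d/dx sin(nπx/a) = (nπ/a)·cos(nπx/a) and d²/dx² sin(nπx/a) = −(nπ/a)²·sin(nπx/a); on 0 ≤ x ≤ a, ∫sin²(nπx/a) dx = a/2 and ∫sin(nπx/a)·cos(nπx/a) dx = 0.
Normalization: ∫|ψ|² dx = 2.0150.
⟨p⟩ = 0.0000 and ⟨p²⟩ = 15.193.
(Δp)² = 15.193 − (0.0000)² = 15.193.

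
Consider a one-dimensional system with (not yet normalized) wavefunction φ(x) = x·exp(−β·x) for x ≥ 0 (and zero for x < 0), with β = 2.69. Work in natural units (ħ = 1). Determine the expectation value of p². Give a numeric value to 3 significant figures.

7.24

p² φ = −ħ² d²φ/dx²; ⟨p²⟩ = −ħ² ∫ φ*·φ'' dx / ∫|φ|² dx.
Differentiate x·exp(−β·x) with the product rule; every integrand then reduces to terms xʲ·e^(−2βx) on [0, ∞), with ∫₀^∞ xʲ·e^(−2βx) dx = j!/(2β)^(j+1).
State is unnormalized: ∫|φ|² dx = 0.012843, and ∫φ*·(−ħ² φ'') dx = 0.092937, so ⟨p²⟩ = 0.092937 / 0.012843.
⟨p²⟩ = 7.2361.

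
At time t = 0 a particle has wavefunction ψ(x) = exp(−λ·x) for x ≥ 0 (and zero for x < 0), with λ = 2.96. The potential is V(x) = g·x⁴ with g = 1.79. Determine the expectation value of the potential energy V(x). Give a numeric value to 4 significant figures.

0.03498

⟨V⟩ = ∫ V(x)·|ψ|² dx / ∫|ψ|² dx.
Every integrand reduces to terms xʲ·e^(−2λx) on [0, ∞); use ∫₀^∞ xʲ·e^(−2λx) dx = j!/(2λ)^(j+1).
State is unnormalized: ∫|ψ|² dx = 0.16892, and ∫ψ*·V(x)·ψ dx = 0.0059082, so ⟨V⟩ = 0.0059082 / 0.16892.
⟨V⟩ = 0.034977.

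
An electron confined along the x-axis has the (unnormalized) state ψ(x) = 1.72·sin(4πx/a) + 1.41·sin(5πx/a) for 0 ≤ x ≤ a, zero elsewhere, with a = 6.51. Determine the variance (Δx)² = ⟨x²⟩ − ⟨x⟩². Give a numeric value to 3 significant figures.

Compute ⟨x⟩ and ⟨x²⟩ separately, then (Δx)² = ⟨x²⟩ − ⟨x⟩².
On 0 ≤ x ≤ a (j ≠ l): ∫sin²(jπx/a) dx = a/2, ∫sin(jπx/a)·sin(lπx/a) dx = 0; diagonal moments ∫x·sin²(jπx/a) dx = a²/4, ∫x²·sin²(jπx/a) dx = a³·(1/6 − 1/(4j²π²)); cross terms ∫x·sin(jπx/a)·sin(lπx/a) dx = 0 for j + l even and −4jla²/(π²(j² − l²)²) for j + l odd, ∫x²·sin(jπx/a)·sin(lπx/a) dx = (−1)^(j+l)·4jla³/(π²(j² − l²)²); higher powers the same way via product-to-sum and parts.
Normalization: ∫|ψ|² dx = 16.101.
⟨x⟩ = 1.9774 and ⟨x²⟩ = 5.6947.
(Δx)² = 5.6947 − (1.9774)² = 1.7846.

1.78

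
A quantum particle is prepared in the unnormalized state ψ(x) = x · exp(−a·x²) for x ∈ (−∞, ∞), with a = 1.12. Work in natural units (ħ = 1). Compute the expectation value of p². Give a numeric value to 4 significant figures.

p² ψ = −ħ² d²ψ/dx²; ⟨p²⟩ = −ħ² ∫ ψ*·ψ'' dx / ∫|ψ|² dx.
Expand each integrand as polynomial × e^(−2ax²) and use ∫x^(2j)·e^(−2ax²) dx = (2j−1)!!/(4a)^j · √(π/(2a)), odd powers → 0; here √(π/(2a)) = 1.1843. Differentiate with the product rule, d/dx e^(−ax²) = −2ax·e^(−ax²).
State is unnormalized: ∫|ψ|² dx = 0.26435, and ∫ψ*·(−ħ² ψ'') dx = 0.88820, so ⟨p²⟩ = 0.88820 / 0.26435.
⟨p²⟩ = 3.3600.

3.360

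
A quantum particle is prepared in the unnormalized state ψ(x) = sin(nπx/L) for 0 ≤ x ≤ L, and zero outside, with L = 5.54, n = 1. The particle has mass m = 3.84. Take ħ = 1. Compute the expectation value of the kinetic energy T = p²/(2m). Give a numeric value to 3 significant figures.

0.0419

T = −(ħ²/2m) d²/dx², so ⟨T⟩ = −(ħ²/2m) ∫ ψ*·ψ'' dx / ∫|ψ|² dx; with m = 3.84.
d/dx sin(nπx/L) = (nπ/L)·cos(nπx/L) and d²/dx² sin(nπx/L) = −(nπ/L)²·sin(nπx/L); on 0 ≤ x ≤ L, ∫sin²(nπx/L) dx = L/2 and ∫sin(nπx/L)·cos(nπx/L) dx = 0.
State is unnormalized: ∫|ψ|² dx = 2.7700, and ∫ψ*·(−ħ²/2m · ψ'') dx = 0.11598, so ⟨T⟩ = 0.11598 / 2.7700.
⟨T⟩ = 0.041872.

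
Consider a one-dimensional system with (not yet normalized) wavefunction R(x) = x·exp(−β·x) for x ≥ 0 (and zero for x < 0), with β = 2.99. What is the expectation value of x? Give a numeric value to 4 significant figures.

⟨x⟩ = ∫ x·|R|² dx / ∫|R|² dx (integrals over the domain).
Every integrand reduces to terms xʲ·e^(−2βx) on [0, ∞); use ∫₀^∞ xʲ·e^(−2βx) dx = j!/(2β)^(j+1).
State is unnormalized: ∫|R|² dx = 0.0093525, and ∫R*·x·R dx = 0.0046919, so ⟨x⟩ = 0.0046919 / 0.0093525.
⟨x⟩ = 0.50167.

0.5017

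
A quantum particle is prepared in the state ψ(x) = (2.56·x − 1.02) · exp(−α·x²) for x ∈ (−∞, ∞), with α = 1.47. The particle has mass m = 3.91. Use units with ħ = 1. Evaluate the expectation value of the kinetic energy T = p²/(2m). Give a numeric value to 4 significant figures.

0.3824

T = −(ħ²/2m) d²/dx², so ⟨T⟩ = −(ħ²/2m) ∫ ψ*·ψ'' dx / ∫|ψ|² dx; with m = 3.91.
Expand each integrand as polynomial × e^(−2αx²) and use ∫x^(2j)·e^(−2αx²) dx = (2j−1)!!/(4α)^j · √(π/(2α)), odd powers → 0; here √(π/(2α)) = 1.0337. Differentiate with the product rule, d/dx e^(−αx²) = −2αx·e^(−αx²).
State is unnormalized: ∫|ψ|² dx = 2.2276, and ∫ψ*·(−ħ²/2m · ψ'') dx = 0.85190, so ⟨T⟩ = 0.85190 / 2.2276.
⟨T⟩ = 0.38243.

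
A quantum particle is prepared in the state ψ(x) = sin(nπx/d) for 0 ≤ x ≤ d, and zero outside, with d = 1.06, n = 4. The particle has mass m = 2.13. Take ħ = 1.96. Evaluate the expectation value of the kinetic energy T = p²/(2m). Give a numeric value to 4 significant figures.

T = −(ħ²/2m) d²/dx², so ⟨T⟩ = −(ħ²/2m) ∫ ψ*·ψ'' dx / ∫|ψ|² dx; with m = 2.13.
d/dx sin(nπx/d) = (nπ/d)·cos(nπx/d) and d²/dx² sin(nπx/d) = −(nπ/d)²·sin(nπx/d); on 0 ≤ x ≤ d, ∫sin²(nπx/d) dx = d/2 and ∫sin(nπx/d)·cos(nπx/d) dx = 0.
State is unnormalized: ∫|ψ|² dx = 0.53000, and ∫ψ*·(−ħ²/2m · ψ'') dx = 67.172, so ⟨T⟩ = 67.172 / 0.53000.
⟨T⟩ = 126.74.

126.7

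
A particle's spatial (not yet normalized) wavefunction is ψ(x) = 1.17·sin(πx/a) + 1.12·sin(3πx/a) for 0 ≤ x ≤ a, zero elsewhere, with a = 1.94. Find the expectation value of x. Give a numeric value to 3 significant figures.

⟨x⟩ = ∫ x·|ψ|² dx / ∫|ψ|² dx (integrals over the domain).
On 0 ≤ x ≤ a (j ≠ l): ∫sin²(jπx/a) dx = a/2, ∫sin(jπx/a)·sin(lπx/a) dx = 0; diagonal moments ∫x·sin²(jπx/a) dx = a²/4, ∫x²·sin²(jπx/a) dx = a³·(1/6 − 1/(4j²π²)); cross terms ∫x·sin(jπx/a)·sin(lπx/a) dx = 0 for j + l even and −4jla²/(π²(j² − l²)²) for j + l odd, ∫x²·sin(jπx/a)·sin(lπx/a) dx = (−1)^(j+l)·4jla³/(π²(j² − l²)²); higher powers the same way via product-to-sum and parts.
State is unnormalized: ∫|ψ|² dx = 2.5446, and ∫ψ*·x·ψ dx = 2.4683, so ⟨x⟩ = 2.4683 / 2.5446.
⟨x⟩ = 0.97000.

0.970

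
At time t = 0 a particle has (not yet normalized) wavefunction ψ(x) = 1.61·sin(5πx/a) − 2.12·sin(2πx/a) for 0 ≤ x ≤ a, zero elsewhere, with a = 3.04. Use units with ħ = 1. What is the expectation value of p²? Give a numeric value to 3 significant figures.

p² ψ = −ħ² d²ψ/dx²; ⟨p²⟩ = −ħ² ∫ ψ*·ψ'' dx / ∫|ψ|² dx.
d²/dx² sin(jπx/a) = −(jπ/a)²·sin(jπx/a); on 0 ≤ x ≤ a, ∫sin²(jπx/a) dx = a/2 and ∫sin(jπx/a)·sin(lπx/a) dx = 0 for j ≠ l, so only diagonal terms survive in ∫|ψ|² and ∫ψ·ψ″; ∫ψ·ψ′ dx = [ψ²/2] between the walls = 0.
State is unnormalized: ∫|ψ|² dx = 10.771, and ∫ψ*·(−ħ² ψ'') dx = 134.38, so ⟨p²⟩ = 134.38 / 10.771.
⟨p²⟩ = 12.475.

12.5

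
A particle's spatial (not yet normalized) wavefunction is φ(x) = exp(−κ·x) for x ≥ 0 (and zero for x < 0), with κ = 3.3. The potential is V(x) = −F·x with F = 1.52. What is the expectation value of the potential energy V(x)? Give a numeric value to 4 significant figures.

⟨V⟩ = ∫ V(x)·|φ|² dx / ∫|φ|² dx.
Every integrand reduces to terms xʲ·e^(−2κx) on [0, ∞); use ∫₀^∞ xʲ·e^(−2κx) dx = j!/(2κ)^(j+1).
State is unnormalized: ∫|φ|² dx = 0.15152, and ∫φ*·V(x)·φ dx = -0.034894, so ⟨V⟩ = -0.034894 / 0.15152.
⟨V⟩ = -0.23030.

-0.2303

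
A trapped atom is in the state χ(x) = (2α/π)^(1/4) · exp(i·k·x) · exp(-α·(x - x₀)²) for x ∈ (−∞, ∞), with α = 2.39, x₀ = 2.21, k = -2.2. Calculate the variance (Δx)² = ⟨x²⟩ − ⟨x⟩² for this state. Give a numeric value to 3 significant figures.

0.105

Compute ⟨x⟩ and ⟨x²⟩ separately, then (Δx)² = ⟨x²⟩ − ⟨x⟩².
Gaussian moments (u = x − x₀): ∫u^(2j)·e^(−2αu²) du = (2j−1)!!/(4α)^j · √(π/(2α)), odd powers integrate to 0; here √(π/(2α)) = 0.81070.
⟨x⟩ = 2.2100 and ⟨x²⟩ = 4.9887.
(Δx)² = 4.9887 − (2.2100)² = 0.10460.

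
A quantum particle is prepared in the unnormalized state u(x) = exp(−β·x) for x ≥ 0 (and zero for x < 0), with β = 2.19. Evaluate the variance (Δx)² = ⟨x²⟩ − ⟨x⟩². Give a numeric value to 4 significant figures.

Compute ⟨x⟩ and ⟨x²⟩ separately, then (Δx)² = ⟨x²⟩ − ⟨x⟩².
Every integrand reduces to terms xʲ·e^(−2βx) on [0, ∞); use ∫₀^∞ xʲ·e^(−2βx) dx = j!/(2β)^(j+1).
Normalization: ∫|u|² dx = 0.22831.
⟨x⟩ = 0.22831 and ⟨x²⟩ = 0.10425.
(Δx)² = 0.10425 − (0.22831)² = 0.052126.

0.05213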